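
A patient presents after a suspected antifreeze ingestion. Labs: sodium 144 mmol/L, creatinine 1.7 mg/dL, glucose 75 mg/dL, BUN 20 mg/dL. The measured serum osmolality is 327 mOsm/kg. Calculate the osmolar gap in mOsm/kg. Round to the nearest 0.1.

Calculated osmolality = 2·Na + glucose/18 + BUN/2.8
= 2·144 + 75/18 + 20/2.8
= 288 + 4.17 + 7.14
= 299.31 mOsm/kg ≈ 299.3 mOsm/kg
Osmolar gap = measured − calculated = 327 − 299.3 = 27.7 mOsm/kg

27.7 mOsm/kg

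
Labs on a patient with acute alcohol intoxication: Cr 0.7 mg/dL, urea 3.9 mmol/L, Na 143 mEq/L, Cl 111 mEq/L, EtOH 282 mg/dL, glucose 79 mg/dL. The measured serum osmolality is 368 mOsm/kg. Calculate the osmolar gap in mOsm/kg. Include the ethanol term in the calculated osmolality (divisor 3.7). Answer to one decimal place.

Calculated osmolality = 2·Na + glucose/18 + urea + ethanol/3.7
= 2·143 + 79/18 + 3.9 + 282/3.7
= 286 + 4.39 + 3.90 + 76.22
= 370.51 mOsm/kg ≈ 370.5 mOsm/kg
Osmolar gap = measured − calculated = 368 − 370.5 = -2.5 mOsm/kg

-2.5 mOsm/kg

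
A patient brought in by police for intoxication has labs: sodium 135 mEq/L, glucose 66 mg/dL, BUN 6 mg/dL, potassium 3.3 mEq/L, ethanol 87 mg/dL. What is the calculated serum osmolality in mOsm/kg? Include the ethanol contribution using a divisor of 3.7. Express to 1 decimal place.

Calculated osmolality = 2·Na + glucose/18 + BUN/2.8 + ethanol/3.7
= 2·135 + 66/18 + 6/2.8 + 87/3.7
= 270 + 3.67 + 2.14 + 23.51
= 299.32 mOsm/kg

299.3 mOsm/kg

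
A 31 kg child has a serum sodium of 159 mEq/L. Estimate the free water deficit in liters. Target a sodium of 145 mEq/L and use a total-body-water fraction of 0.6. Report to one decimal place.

TBW = 0.6 · 31 = 18.6 L
Free water deficit = TBW · (Na/145 − 1)
= 18.6 · (159/145 − 1)
= 18.6 · 0.0966
= 1.8 L

1.8 L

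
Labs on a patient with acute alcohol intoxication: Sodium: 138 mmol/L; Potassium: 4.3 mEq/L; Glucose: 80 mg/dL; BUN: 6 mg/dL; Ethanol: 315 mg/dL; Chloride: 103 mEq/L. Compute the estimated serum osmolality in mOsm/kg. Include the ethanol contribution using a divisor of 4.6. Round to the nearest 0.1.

351.1 mOsm/kg

Calculated osmolality = 2·Na + glucose/18 + BUN/2.8 + ethanol/4.6
= 2·138 + 80/18 + 6/2.8 + 315/4.6
= 276 + 4.44 + 2.14 + 68.48
= 351.06 mOsm/kg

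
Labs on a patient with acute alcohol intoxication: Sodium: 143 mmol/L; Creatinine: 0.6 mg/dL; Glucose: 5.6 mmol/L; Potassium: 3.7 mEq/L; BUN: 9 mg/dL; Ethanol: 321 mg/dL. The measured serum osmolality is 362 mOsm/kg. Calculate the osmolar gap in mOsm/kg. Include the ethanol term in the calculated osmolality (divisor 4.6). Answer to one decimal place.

Calculated osmolality = 2·Na + glucose + BUN/2.8 + ethanol/4.6
= 2·143 + 5.6 + 9/2.8 + 321/4.6
= 286 + 5.60 + 3.21 + 69.78
= 364.59 mOsm/kg ≈ 364.6 mOsm/kg
Osmolar gap = measured − calculated = 362 − 364.6 = -2.6 mOsm/kg

-2.6 mOsm/kg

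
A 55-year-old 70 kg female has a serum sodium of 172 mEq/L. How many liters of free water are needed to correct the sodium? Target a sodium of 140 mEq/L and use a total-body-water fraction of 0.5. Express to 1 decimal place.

TBW = 0.5 · 70 = 35 L
Free water deficit = TBW · (Na/140 − 1)
= 35 · (172/140 − 1)
= 35 · 0.2286
= 8 L

8.0 L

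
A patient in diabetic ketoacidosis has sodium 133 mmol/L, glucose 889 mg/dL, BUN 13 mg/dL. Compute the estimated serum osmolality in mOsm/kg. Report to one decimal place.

Calculated osmolality = 2·Na + glucose/18 + BUN/2.8
= 2·133 + 889/18 + 13/2.8
= 266 + 49.39 + 4.64
= 320.03 mOsm/kg

320.0 mOsm/kg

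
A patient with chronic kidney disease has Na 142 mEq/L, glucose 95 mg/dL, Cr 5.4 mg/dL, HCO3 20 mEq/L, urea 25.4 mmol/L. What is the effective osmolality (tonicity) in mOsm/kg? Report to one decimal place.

289.3 mOsm/kg

Effective osmolality excludes urea (freely permeant across cell membranes):
2·Na + glucose/18
= 2·142 + 95/18
= 284 + 5.28
= 289.28 mOsm/kg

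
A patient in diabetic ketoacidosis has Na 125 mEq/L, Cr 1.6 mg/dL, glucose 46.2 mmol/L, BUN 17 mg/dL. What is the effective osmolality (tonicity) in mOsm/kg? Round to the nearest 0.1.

296.2 mOsm/kg

Effective osmolality excludes urea (freely permeant across cell membranes):
2·Na + glucose
= 2·125 + 46.2
= 250 + 46.2
= 296.2 mOsm/kg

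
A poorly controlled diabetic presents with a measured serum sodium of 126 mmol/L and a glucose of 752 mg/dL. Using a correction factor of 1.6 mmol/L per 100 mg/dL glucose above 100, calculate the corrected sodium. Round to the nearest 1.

136 mmol/L

Corrected Na = measured Na + 1.6 · (glucose − 100)/100
= 126 + 1.6 · (752 − 100)/100
= 126 + 10.4
= 136.4 mmol/L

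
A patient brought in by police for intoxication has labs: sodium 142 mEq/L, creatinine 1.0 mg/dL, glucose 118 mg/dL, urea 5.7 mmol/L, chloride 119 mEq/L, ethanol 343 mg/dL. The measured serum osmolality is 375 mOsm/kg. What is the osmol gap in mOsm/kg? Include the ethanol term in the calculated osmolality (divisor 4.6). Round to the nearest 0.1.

4.2 mOsm/kg

Calculated osmolality = 2·Na + glucose/18 + urea + ethanol/4.6
= 2·142 + 118/18 + 5.7 + 343/4.6
= 284 + 6.56 + 5.70 + 74.57
= 370.83 mOsm/kg ≈ 370.8 mOsm/kg
Osmolar gap = measured − calculated = 375 − 370.8 = 4.2 mOsm/kg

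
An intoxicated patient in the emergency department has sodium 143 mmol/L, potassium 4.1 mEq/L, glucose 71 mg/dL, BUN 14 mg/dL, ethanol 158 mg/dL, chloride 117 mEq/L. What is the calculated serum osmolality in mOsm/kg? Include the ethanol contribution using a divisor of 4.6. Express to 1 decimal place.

329.3 mOsm/kg

Calculated osmolality = 2·Na + glucose/18 + BUN/2.8 + ethanol/4.6
= 2·143 + 71/18 + 14/2.8 + 158/4.6
= 286 + 3.94 + 5 + 34.35
= 329.29 mOsm/kg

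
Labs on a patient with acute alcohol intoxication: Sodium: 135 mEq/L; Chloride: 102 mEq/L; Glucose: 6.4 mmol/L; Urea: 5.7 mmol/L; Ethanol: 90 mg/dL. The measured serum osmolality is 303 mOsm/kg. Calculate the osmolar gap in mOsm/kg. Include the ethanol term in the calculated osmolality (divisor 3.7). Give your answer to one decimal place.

Calculated osmolality = 2·Na + glucose + urea + ethanol/3.7
= 2·135 + 6.4 + 5.7 + 90/3.7
= 270 + 6.40 + 5.70 + 24.32
= 306.42 mOsm/kg ≈ 306.4 mOsm/kg
Osmolar gap = measured − calculated = 303 − 306.4 = -3.4 mOsm/kg

-3.4 mOsm/kg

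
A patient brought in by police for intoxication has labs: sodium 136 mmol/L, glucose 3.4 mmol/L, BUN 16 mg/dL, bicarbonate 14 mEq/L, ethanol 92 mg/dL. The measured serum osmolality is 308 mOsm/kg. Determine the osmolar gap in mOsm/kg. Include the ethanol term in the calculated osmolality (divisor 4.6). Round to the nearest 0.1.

Calculated osmolality = 2·Na + glucose + BUN/2.8 + ethanol/4.6
= 2·136 + 3.4 + 16/2.8 + 92/4.6
= 272 + 3.40 + 5.71 + 20
= 301.11 mOsm/kg ≈ 301.1 mOsm/kg
Osmolar gap = measured − calculated = 308 − 301.1 = 6.9 mOsm/kg

6.9 mOsm/kg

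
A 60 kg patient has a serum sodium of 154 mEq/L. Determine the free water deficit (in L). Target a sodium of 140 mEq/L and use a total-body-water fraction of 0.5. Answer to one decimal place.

TBW = 0.5 · 60 = 30 L
Free water deficit = TBW · (Na/140 − 1)
= 30 · (154/140 − 1)
= 30 · 0.1
= 3 L

3.0 L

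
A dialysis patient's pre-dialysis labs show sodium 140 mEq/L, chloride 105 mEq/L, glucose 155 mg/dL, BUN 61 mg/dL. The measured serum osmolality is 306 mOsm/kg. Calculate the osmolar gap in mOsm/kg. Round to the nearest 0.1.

-4.4 mOsm/kg

Calculated osmolality = 2·Na + glucose/18 + BUN/2.8
= 2·140 + 155/18 + 61/2.8
= 280 + 8.61 + 21.79
= 310.4 mOsm/kg ≈ 310.4 mOsm/kg
Osmolar gap = measured − calculated = 306 − 310.4 = -4.4 mOsm/kg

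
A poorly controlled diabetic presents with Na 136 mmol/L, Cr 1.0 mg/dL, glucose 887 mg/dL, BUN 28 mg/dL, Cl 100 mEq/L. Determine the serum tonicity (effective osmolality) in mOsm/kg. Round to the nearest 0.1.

321.3 mOsm/kg

Effective osmolality excludes urea (freely permeant across cell membranes):
2·Na + glucose/18
= 2·136 + 887/18
= 272 + 49.28
= 321.28 mOsm/kg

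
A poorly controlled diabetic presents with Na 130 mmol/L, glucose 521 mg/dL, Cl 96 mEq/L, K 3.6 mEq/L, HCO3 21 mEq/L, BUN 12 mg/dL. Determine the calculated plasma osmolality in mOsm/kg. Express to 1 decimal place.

Calculated osmolality = 2·Na + glucose/18 + BUN/2.8
= 2·130 + 521/18 + 12/2.8
= 260 + 28.94 + 4.29
= 293.23 mOsm/kg

293.2 mOsm/kg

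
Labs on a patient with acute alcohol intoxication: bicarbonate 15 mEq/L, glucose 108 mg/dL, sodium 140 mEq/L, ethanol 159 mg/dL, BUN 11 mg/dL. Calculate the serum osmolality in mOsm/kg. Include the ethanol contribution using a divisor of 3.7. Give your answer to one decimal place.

Calculated osmolality = 2·Na + glucose/18 + BUN/2.8 + ethanol/3.7
= 2·140 + 108/18 + 11/2.8 + 159/3.7
= 280 + 6 + 3.93 + 42.97
= 332.9 mOsm/kg

332.9 mOsm/kg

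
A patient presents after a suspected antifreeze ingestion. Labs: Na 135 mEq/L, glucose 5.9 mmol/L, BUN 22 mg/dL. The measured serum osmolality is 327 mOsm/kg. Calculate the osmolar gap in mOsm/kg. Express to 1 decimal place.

Calculated osmolality = 2·Na + glucose + BUN/2.8
= 2·135 + 5.9 + 22/2.8
= 270 + 5.90 + 7.86
= 283.76 mOsm/kg ≈ 283.8 mOsm/kg
Osmolar gap = measured − calculated = 327 − 283.8 = 43.2 mOsm/kg

43.2 mOsm/kg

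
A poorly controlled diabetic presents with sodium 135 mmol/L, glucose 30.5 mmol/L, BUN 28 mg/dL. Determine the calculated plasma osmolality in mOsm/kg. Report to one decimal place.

310.5 mOsm/kg

Calculated osmolality = 2·Na + glucose + BUN/2.8
= 2·135 + 30.5 + 28/2.8
= 270 + 30.50 + 10
= 310.5 mOsm/kg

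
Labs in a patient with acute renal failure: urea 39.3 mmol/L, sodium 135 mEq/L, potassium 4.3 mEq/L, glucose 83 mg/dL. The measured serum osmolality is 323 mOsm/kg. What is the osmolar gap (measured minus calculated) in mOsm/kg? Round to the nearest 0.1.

9.1 mOsm/kg

Calculated osmolality = 2·Na + glucose/18 + urea
= 2·135 + 83/18 + 39.3
= 270 + 4.61 + 39.30
= 313.91 mOsm/kg ≈ 313.9 mOsm/kg
Osmolar gap = measured − calculated = 323 − 313.9 = 9.1 mOsm/kg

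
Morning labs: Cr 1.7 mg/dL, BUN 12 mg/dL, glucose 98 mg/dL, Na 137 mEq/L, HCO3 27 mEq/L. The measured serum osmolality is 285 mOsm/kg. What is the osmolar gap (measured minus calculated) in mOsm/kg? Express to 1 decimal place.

1.3 mOsm/kg

Calculated osmolality = 2·Na + glucose/18 + BUN/2.8
= 2·137 + 98/18 + 12/2.8
= 274 + 5.44 + 4.29
= 283.73 mOsm/kg ≈ 283.7 mOsm/kg
Osmolar gap = measured − calculated = 285 − 283.7 = 1.3 mOsm/kg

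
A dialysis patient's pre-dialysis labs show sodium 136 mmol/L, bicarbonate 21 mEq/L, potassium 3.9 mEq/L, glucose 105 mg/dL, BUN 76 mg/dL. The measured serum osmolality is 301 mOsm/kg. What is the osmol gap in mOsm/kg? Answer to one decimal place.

-4.0 mOsm/kg

Calculated osmolality = 2·Na + glucose/18 + BUN/2.8
= 2·136 + 105/18 + 76/2.8
= 272 + 5.83 + 27.14
= 304.97 mOsm/kg ≈ 305.0 mOsm/kg
Osmolar gap = measured − calculated = 301 − 305.0 = -4.0 mOsm/kg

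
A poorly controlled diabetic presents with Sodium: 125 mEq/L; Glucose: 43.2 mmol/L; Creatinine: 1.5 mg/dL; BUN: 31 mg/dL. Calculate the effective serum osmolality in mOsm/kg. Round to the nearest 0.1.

293.2 mOsm/kg

Effective osmolality excludes urea (freely permeant across cell membranes):
2·Na + glucose
= 2·125 + 43.2
= 250 + 43.2
= 293.2 mOsm/kg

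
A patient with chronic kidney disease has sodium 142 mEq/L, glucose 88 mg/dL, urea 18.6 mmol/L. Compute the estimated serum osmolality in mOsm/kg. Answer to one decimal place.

307.5 mOsm/kg

Calculated osmolality = 2·Na + glucose/18 + urea
= 2·142 + 88/18 + 18.6
= 284 + 4.89 + 18.60
= 307.49 mOsm/kg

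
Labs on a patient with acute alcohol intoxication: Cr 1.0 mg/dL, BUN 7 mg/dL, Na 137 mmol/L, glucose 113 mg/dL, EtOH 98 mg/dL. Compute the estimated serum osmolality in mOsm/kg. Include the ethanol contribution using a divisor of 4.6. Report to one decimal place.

304.1 mOsm/kg

Calculated osmolality = 2·Na + glucose/18 + BUN/2.8 + ethanol/4.6
= 2·137 + 113/18 + 7/2.8 + 98/4.6
= 274 + 6.28 + 2.50 + 21.30
= 304.08 mOsm/kg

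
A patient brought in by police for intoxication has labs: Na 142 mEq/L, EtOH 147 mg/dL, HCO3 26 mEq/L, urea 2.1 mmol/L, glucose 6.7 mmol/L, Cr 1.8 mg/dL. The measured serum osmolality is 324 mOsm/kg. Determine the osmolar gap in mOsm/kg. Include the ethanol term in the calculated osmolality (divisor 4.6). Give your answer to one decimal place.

Calculated osmolality = 2·Na + glucose + urea + ethanol/4.6
= 2·142 + 6.7 + 2.1 + 147/4.6
= 284 + 6.70 + 2.10 + 31.96
= 324.76 mOsm/kg ≈ 324.8 mOsm/kg
Osmolar gap = measured − calculated = 324 − 324.8 = -0.8 mOsm/kg

-0.8 mOsm/kg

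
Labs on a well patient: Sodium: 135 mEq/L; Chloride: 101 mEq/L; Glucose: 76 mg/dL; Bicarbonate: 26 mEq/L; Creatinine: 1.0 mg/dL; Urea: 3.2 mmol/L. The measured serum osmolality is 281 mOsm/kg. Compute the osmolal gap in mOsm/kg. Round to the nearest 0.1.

3.6 mOsm/kg

Calculated osmolality = 2·Na + glucose/18 + urea
= 2·135 + 76/18 + 3.2
= 270 + 4.22 + 3.20
= 277.42 mOsm/kg ≈ 277.4 mOsm/kg
Osmolar gap = measured − calculated = 281 − 277.4 = 3.6 mOsm/kg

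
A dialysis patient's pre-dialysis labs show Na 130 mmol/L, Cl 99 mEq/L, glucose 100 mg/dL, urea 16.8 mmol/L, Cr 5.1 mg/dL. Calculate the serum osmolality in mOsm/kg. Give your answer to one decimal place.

Calculated osmolality = 2·Na + glucose/18 + urea
= 2·130 + 100/18 + 16.8
= 260 + 5.56 + 16.80
= 282.36 mOsm/kg

282.4 mOsm/kg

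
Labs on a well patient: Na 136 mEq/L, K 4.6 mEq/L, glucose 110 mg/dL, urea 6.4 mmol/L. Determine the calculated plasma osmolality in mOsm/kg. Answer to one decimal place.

284.5 mOsm/kg

Calculated osmolality = 2·Na + glucose/18 + urea
= 2·136 + 110/18 + 6.4
= 272 + 6.11 + 6.40
= 284.51 mOsm/kg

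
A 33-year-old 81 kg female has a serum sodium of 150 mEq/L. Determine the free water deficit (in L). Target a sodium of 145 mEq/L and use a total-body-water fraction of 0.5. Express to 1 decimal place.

1.4 L

TBW = 0.5 · 81 = 40.5 L
Free water deficit = TBW · (Na/145 − 1)
= 40.5 · (150/145 − 1)
= 40.5 · 0.0345
= 1.4 L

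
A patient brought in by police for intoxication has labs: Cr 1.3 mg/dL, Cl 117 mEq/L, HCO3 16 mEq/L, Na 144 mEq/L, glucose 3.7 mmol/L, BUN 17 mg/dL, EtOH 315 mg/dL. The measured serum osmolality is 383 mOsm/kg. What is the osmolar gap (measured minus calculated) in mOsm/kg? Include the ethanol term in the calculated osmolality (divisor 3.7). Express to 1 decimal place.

0.1 mOsm/kg

Calculated osmolality = 2·Na + glucose + BUN/2.8 + ethanol/3.7
= 2·144 + 3.7 + 17/2.8 + 315/3.7
= 288 + 3.70 + 6.07 + 85.14
= 382.91 mOsm/kg ≈ 382.9 mOsm/kg
Osmolar gap = measured − calculated = 383 − 382.9 = 0.1 mOsm/kg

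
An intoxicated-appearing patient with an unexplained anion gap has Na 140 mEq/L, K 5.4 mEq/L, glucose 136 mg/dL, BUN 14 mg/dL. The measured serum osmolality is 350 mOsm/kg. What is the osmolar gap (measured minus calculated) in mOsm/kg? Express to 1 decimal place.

57.4 mOsm/kg

Calculated osmolality = 2·Na + glucose/18 + BUN/2.8
= 2·140 + 136/18 + 14/2.8
= 280 + 7.56 + 5
= 292.56 mOsm/kg ≈ 292.6 mOsm/kg
Osmolar gap = measured − calculated = 350 − 292.6 = 57.4 mOsm/kg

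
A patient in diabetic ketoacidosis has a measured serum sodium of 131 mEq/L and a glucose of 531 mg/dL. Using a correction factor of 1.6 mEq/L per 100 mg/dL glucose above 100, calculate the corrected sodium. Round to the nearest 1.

138 mEq/L

Corrected Na = measured Na + 1.6 · (glucose − 100)/100
= 131 + 1.6 · (531 − 100)/100
= 131 + 6.9
= 137.9 mEq/L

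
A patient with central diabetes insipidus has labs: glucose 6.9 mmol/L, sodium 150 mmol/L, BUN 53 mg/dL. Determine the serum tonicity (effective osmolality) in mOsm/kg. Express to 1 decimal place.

Effective osmolality excludes urea (freely permeant across cell membranes):
2·Na + glucose
= 2·150 + 6.9
= 300 + 6.9
= 306.9 mOsm/kg

306.9 mOsm/kg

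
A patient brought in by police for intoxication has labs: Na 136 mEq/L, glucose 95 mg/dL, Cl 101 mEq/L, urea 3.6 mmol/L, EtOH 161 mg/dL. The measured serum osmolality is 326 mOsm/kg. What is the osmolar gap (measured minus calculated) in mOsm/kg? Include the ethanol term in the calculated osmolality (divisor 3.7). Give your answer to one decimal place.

1.6 mOsm/kg

Calculated osmolality = 2·Na + glucose/18 + urea + ethanol/3.7
= 2·136 + 95/18 + 3.6 + 161/3.7
= 272 + 5.28 + 3.60 + 43.51
= 324.39 mOsm/kg ≈ 324.4 mOsm/kg
Osmolar gap = measured − calculated = 326 − 324.4 = 1.6 mOsm/kg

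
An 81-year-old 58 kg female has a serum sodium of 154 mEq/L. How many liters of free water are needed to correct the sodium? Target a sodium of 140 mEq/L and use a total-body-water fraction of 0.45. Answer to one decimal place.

2.6 L

TBW = 0.45 · 58 = 26.1 L
Free water deficit = TBW · (Na/140 − 1)
= 26.1 · (154/140 − 1)
= 26.1 · 0.1
= 2.61 L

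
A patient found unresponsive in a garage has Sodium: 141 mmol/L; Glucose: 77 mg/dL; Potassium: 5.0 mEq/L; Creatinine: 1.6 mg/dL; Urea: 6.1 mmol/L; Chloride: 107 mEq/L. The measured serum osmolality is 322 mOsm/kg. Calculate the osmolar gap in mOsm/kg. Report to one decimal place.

29.6 mOsm/kg

Calculated osmolality = 2·Na + glucose/18 + urea
= 2·141 + 77/18 + 6.1
= 282 + 4.28 + 6.10
= 292.38 mOsm/kg ≈ 292.4 mOsm/kg
Osmolar gap = measured − calculated = 322 − 292.4 = 29.6 mOsm/kg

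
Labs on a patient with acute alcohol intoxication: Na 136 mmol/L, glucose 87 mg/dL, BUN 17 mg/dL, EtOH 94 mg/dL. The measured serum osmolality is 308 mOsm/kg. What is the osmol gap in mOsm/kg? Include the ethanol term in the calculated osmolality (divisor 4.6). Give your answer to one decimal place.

Calculated osmolality = 2·Na + glucose/18 + BUN/2.8 + ethanol/4.6
= 2·136 + 87/18 + 17/2.8 + 94/4.6
= 272 + 4.83 + 6.07 + 20.43
= 303.33 mOsm/kg ≈ 303.3 mOsm/kg
Osmolar gap = measured − calculated = 308 − 303.3 = 4.7 mOsm/kg

4.7 mOsm/kg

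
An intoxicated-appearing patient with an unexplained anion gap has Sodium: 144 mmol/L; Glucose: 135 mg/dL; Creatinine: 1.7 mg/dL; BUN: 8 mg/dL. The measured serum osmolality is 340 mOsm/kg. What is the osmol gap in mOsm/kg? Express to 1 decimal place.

Calculated osmolality = 2·Na + glucose/18 + BUN/2.8
= 2·144 + 135/18 + 8/2.8
= 288 + 7.50 + 2.86
= 298.36 mOsm/kg ≈ 298.4 mOsm/kg
Osmolar gap = measured − calculated = 340 − 298.4 = 41.6 mOsm/kg

41.6 mOsm/kg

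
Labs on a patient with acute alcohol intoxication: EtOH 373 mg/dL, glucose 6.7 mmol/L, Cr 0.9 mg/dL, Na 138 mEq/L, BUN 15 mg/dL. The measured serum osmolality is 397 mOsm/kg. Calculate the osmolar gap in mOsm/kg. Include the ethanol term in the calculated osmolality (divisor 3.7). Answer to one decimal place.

8.1 mOsm/kg

Calculated osmolality = 2·Na + glucose + BUN/2.8 + ethanol/3.7
= 2·138 + 6.7 + 15/2.8 + 373/3.7
= 276 + 6.70 + 5.36 + 100.81
= 388.87 mOsm/kg ≈ 388.9 mOsm/kg
Osmolar gap = measured − calculated = 397 − 388.9 = 8.1 mOsm/kg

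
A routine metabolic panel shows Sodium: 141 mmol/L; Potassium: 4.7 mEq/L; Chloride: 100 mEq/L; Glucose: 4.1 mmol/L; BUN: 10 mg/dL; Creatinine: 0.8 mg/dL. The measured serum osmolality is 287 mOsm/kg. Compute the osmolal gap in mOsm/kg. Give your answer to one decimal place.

Calculated osmolality = 2·Na + glucose + BUN/2.8
= 2·141 + 4.1 + 10/2.8
= 282 + 4.10 + 3.57
= 289.67 mOsm/kg ≈ 289.7 mOsm/kg
Osmolar gap = measured − calculated = 287 − 289.7 = -2.7 mOsm/kg

-2.7 mOsm/kg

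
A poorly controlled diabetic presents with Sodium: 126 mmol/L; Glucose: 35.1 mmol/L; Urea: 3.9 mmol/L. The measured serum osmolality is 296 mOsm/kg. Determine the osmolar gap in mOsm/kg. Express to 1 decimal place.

Calculated osmolality = 2·Na + glucose + urea
= 2·126 + 35.1 + 3.9
= 252 + 35.10 + 3.90
= 291 mOsm/kg ≈ 291.0 mOsm/kg
Osmolar gap = measured − calculated = 296 − 291.0 = 5.0 mOsm/kg

5.0 mOsm/kg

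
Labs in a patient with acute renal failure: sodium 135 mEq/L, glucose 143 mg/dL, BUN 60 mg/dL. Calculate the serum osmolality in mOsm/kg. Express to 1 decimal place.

299.4 mOsm/kg

Calculated osmolality = 2·Na + glucose/18 + BUN/2.8
= 2·135 + 143/18 + 60/2.8
= 270 + 7.94 + 21.43
= 299.37 mOsm/kg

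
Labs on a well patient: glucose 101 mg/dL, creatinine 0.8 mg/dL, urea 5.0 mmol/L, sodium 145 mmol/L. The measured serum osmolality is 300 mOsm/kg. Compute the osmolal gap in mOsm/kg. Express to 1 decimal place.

Calculated osmolality = 2·Na + glucose/18 + urea
= 2·145 + 101/18 + 5
= 290 + 5.61 + 5
= 300.61 mOsm/kg ≈ 300.6 mOsm/kg
Osmolar gap = measured − calculated = 300 − 300.6 = -0.6 mOsm/kg

-0.6 mOsm/kg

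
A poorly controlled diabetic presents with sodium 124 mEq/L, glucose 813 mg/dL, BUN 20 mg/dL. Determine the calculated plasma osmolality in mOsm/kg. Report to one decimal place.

Calculated osmolality = 2·Na + glucose/18 + BUN/2.8
= 2·124 + 813/18 + 20/2.8
= 248 + 45.17 + 7.14
= 300.31 mOsm/kg

300.3 mOsm/kg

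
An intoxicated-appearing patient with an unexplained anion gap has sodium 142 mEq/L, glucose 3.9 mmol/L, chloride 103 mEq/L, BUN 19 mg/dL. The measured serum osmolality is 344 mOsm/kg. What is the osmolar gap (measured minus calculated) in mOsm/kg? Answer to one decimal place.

Calculated osmolality = 2·Na + glucose + BUN/2.8
= 2·142 + 3.9 + 19/2.8
= 284 + 3.90 + 6.79
= 294.69 mOsm/kg ≈ 294.7 mOsm/kg
Osmolar gap = measured − calculated = 344 − 294.7 = 49.3 mOsm/kg

49.3 mOsm/kg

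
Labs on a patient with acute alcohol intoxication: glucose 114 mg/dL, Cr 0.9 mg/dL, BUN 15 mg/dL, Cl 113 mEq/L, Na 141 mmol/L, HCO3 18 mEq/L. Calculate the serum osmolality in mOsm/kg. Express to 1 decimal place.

293.7 mOsm/kg

Calculated osmolality = 2·Na + glucose/18 + BUN/2.8
= 2·141 + 114/18 + 15/2.8
= 282 + 6.33 + 5.36
= 293.69 mOsm/kg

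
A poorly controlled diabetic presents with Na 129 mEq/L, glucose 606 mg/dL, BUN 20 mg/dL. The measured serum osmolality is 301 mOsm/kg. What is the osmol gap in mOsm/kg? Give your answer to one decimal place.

Calculated osmolality = 2·Na + glucose/18 + BUN/2.8
= 2·129 + 606/18 + 20/2.8
= 258 + 33.67 + 7.14
= 298.81 mOsm/kg ≈ 298.8 mOsm/kg
Osmolar gap = measured − calculated = 301 − 298.8 = 2.2 mOsm/kg

2.2 mOsm/kg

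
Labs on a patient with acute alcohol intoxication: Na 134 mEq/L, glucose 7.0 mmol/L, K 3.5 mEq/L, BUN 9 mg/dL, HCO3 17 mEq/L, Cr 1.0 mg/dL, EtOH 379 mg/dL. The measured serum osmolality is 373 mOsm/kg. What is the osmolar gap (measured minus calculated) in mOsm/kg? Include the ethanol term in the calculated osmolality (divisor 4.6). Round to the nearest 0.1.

Calculated osmolality = 2·Na + glucose + BUN/2.8 + ethanol/4.6
= 2·134 + 7 + 9/2.8 + 379/4.6
= 268 + 7 + 3.21 + 82.39
= 360.6 mOsm/kg ≈ 360.6 mOsm/kg
Osmolar gap = measured − calculated = 373 − 360.6 = 12.4 mOsm/kg

12.4 mOsm/kg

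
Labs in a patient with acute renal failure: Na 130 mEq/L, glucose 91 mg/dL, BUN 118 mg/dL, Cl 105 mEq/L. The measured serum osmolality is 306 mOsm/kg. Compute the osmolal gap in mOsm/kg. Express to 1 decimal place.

Calculated osmolality = 2·Na + glucose/18 + BUN/2.8
= 2·130 + 91/18 + 118/2.8
= 260 + 5.06 + 42.14
= 307.2 mOsm/kg ≈ 307.2 mOsm/kg
Osmolar gap = measured − calculated = 306 − 307.2 = -1.2 mOsm/kg

-1.2 mOsm/kg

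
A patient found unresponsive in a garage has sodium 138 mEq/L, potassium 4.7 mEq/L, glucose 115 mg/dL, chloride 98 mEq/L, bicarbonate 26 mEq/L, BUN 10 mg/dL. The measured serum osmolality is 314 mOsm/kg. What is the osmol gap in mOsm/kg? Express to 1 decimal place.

Calculated osmolality = 2·Na + glucose/18 + BUN/2.8
= 2·138 + 115/18 + 10/2.8
= 276 + 6.39 + 3.57
= 285.96 mOsm/kg ≈ 286.0 mOsm/kg
Osmolar gap = measured − calculated = 314 − 286.0 = 28.0 mOsm/kg

28.0 mOsm/kg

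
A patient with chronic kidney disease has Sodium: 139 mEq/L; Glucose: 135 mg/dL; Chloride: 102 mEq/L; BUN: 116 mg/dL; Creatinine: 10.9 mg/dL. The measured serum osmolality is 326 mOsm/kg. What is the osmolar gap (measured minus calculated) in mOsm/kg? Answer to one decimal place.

Calculated osmolality = 2·Na + glucose/18 + BUN/2.8
= 2·139 + 135/18 + 116/2.8
= 278 + 7.50 + 41.43
= 326.93 mOsm/kg ≈ 326.9 mOsm/kg
Osmolar gap = measured − calculated = 326 − 326.9 = -0.9 mOsm/kg

-0.9 mOsm/kg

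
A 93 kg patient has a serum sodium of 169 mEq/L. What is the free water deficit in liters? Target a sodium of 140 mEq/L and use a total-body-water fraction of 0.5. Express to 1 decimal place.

9.6 L

TBW = 0.5 · 93 = 46.5 L
Free water deficit = TBW · (Na/140 − 1)
= 46.5 · (169/140 − 1)
= 46.5 · 0.2071
= 9.63 L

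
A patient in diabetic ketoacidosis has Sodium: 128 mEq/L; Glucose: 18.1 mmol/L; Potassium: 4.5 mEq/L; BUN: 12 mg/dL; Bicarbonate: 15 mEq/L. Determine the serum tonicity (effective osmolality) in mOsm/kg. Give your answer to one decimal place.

Effective osmolality excludes urea (freely permeant across cell membranes):
2·Na + glucose
= 2·128 + 18.1
= 256 + 18.1
= 274.1 mOsm/kg

274.1 mOsm/kg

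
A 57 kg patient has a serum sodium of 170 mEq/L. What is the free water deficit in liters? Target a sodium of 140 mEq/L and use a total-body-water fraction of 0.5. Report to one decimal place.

6.1 L

TBW = 0.5 · 57 = 28.5 L
Free water deficit = TBW · (Na/140 − 1)
= 28.5 · (170/140 − 1)
= 28.5 · 0.2143
= 6.11 L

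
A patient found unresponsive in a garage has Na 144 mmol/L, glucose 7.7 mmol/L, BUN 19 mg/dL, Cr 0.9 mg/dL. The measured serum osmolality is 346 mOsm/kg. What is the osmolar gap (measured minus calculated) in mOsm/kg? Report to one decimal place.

Calculated osmolality = 2·Na + glucose + BUN/2.8
= 2·144 + 7.7 + 19/2.8
= 288 + 7.70 + 6.79
= 302.49 mOsm/kg ≈ 302.5 mOsm/kg
Osmolar gap = measured − calculated = 346 − 302.5 = 43.5 mOsm/kg

43.5 mOsm/kg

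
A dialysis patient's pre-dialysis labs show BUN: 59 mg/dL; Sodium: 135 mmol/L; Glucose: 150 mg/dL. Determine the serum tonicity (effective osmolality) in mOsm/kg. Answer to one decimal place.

278.3 mOsm/kg

Effective osmolality excludes urea (freely permeant across cell membranes):
2·Na + glucose/18
= 2·135 + 150/18
= 270 + 8.33
= 278.33 mOsm/kg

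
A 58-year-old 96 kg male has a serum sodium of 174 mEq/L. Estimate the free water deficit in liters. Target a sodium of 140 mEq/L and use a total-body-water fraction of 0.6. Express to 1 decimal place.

TBW = 0.6 · 96 = 57.6 L
Free water deficit = TBW · (Na/140 − 1)
= 57.6 · (174/140 − 1)
= 57.6 · 0.2429
= 13.99 L

14.0 L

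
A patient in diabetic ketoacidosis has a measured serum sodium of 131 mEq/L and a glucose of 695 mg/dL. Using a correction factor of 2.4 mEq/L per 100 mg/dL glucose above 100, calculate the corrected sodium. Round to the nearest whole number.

Corrected Na = measured Na + 2.4 · (glucose − 100)/100
= 131 + 2.4 · (695 − 100)/100
= 131 + 14.3
= 145.3 mEq/L

145 mEq/L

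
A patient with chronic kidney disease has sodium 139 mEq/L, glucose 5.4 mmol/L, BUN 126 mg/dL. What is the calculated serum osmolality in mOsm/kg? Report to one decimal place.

328.4 mOsm/kg

Calculated osmolality = 2·Na + glucose + BUN/2.8
= 2·139 + 5.4 + 126/2.8
= 278 + 5.40 + 45
= 328.4 mOsm/kg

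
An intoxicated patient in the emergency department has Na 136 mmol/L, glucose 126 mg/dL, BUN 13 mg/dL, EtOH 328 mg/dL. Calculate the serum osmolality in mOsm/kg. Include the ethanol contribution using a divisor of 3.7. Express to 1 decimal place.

372.3 mOsm/kg

Calculated osmolality = 2·Na + glucose/18 + BUN/2.8 + ethanol/3.7
= 2·136 + 126/18 + 13/2.8 + 328/3.7
= 272 + 7 + 4.64 + 88.65
= 372.29 mOsm/kg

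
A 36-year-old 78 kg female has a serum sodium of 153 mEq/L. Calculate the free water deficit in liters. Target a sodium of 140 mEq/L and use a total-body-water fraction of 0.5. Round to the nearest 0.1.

TBW = 0.5 · 78 = 39 L
Free water deficit = TBW · (Na/140 − 1)
= 39 · (153/140 − 1)
= 39 · 0.0929
= 3.62 L

3.6 L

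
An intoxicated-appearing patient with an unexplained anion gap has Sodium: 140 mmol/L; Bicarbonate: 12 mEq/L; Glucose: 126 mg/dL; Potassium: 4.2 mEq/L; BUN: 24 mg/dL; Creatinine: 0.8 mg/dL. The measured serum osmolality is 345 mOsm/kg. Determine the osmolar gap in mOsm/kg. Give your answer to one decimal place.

49.4 mOsm/kg

Calculated osmolality = 2·Na + glucose/18 + BUN/2.8
= 2·140 + 126/18 + 24/2.8
= 280 + 7 + 8.57
= 295.57 mOsm/kg ≈ 295.6 mOsm/kg
Osmolar gap = measured − calculated = 345 − 295.6 = 49.4 mOsm/kg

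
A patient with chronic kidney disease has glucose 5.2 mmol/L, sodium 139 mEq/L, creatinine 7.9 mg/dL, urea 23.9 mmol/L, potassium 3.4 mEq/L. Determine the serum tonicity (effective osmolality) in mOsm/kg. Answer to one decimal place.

283.2 mOsm/kg

Effective osmolality excludes urea (freely permeant across cell membranes):
2·Na + glucose
= 2·139 + 5.2
= 278 + 5.2
= 283.2 mOsm/kg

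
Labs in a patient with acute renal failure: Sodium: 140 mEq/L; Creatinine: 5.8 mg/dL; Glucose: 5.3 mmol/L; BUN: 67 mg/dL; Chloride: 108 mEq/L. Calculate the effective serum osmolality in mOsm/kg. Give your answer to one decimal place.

Effective osmolality excludes urea (freely permeant across cell membranes):
2·Na + glucose
= 2·140 + 5.3
= 280 + 5.3
= 285.3 mOsm/kg

285.3 mOsm/kg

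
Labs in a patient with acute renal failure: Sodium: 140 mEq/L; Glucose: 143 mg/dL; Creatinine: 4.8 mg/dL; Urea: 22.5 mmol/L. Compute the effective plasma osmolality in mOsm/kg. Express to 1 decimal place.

287.9 mOsm/kg

Effective osmolality excludes urea (freely permeant across cell membranes):
2·Na + glucose/18
= 2·140 + 143/18
= 280 + 7.94
= 287.94 mOsm/kg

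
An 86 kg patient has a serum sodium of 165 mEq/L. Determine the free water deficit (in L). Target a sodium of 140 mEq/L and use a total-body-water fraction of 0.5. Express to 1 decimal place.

TBW = 0.5 · 86 = 43 L
Free water deficit = TBW · (Na/140 − 1)
= 43 · (165/140 − 1)
= 43 · 0.1786
= 7.68 L

7.7 L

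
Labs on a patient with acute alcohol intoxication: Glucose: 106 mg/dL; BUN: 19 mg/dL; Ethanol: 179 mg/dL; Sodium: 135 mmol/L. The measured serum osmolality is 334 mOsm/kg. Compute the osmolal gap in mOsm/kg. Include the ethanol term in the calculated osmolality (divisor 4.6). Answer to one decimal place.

Calculated osmolality = 2·Na + glucose/18 + BUN/2.8 + ethanol/4.6
= 2·135 + 106/18 + 19/2.8 + 179/4.6
= 270 + 5.89 + 6.79 + 38.91
= 321.59 mOsm/kg ≈ 321.6 mOsm/kg
Osmolar gap = measured − calculated = 334 − 321.6 = 12.4 mOsm/kg

12.4 mOsm/kg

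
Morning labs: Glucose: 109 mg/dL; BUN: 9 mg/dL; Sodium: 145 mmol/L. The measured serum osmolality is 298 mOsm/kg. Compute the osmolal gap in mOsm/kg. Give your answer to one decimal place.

Calculated osmolality = 2·Na + glucose/18 + BUN/2.8
= 2·145 + 109/18 + 9/2.8
= 290 + 6.06 + 3.21
= 299.27 mOsm/kg ≈ 299.3 mOsm/kg
Osmolar gap = measured − calculated = 298 − 299.3 = -1.3 mOsm/kg

-1.3 mOsm/kg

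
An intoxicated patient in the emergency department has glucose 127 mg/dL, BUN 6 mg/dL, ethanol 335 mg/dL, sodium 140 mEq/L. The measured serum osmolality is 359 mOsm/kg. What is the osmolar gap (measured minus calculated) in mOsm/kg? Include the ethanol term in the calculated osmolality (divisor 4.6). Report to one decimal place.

-3.0 mOsm/kg

Calculated osmolality = 2·Na + glucose/18 + BUN/2.8 + ethanol/4.6
= 2·140 + 127/18 + 6/2.8 + 335/4.6
= 280 + 7.06 + 2.14 + 72.83
= 362.03 mOsm/kg ≈ 362.0 mOsm/kg
Osmolar gap = measured − calculated = 359 − 362.0 = -3.0 mOsm/kg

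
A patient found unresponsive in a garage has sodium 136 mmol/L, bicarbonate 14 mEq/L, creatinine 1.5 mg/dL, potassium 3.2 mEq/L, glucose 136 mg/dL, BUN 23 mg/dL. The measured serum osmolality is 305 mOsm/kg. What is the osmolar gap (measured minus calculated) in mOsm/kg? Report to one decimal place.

17.2 mOsm/kg

Calculated osmolality = 2·Na + glucose/18 + BUN/2.8
= 2·136 + 136/18 + 23/2.8
= 272 + 7.56 + 8.21
= 287.77 mOsm/kg ≈ 287.8 mOsm/kg
Osmolar gap = measured − calculated = 305 − 287.8 = 17.2 mOsm/kg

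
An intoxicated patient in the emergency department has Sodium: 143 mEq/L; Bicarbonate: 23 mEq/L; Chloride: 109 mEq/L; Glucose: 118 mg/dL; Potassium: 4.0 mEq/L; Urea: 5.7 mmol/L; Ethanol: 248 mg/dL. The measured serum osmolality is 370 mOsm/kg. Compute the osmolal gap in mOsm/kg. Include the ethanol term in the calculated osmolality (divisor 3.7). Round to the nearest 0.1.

4.7 mOsm/kg

Calculated osmolality = 2·Na + glucose/18 + urea + ethanol/3.7
= 2·143 + 118/18 + 5.7 + 248/3.7
= 286 + 6.56 + 5.70 + 67.03
= 365.29 mOsm/kg ≈ 365.3 mOsm/kg
Osmolar gap = measured − calculated = 370 − 365.3 = 4.7 mOsm/kg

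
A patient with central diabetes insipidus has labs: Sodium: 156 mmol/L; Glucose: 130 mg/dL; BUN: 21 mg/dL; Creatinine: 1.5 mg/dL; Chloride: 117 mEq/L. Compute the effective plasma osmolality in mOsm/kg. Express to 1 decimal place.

319.2 mOsm/kg

Effective osmolality excludes urea (freely permeant across cell membranes):
2·Na + glucose/18
= 2·156 + 130/18
= 312 + 7.22
= 319.22 mOsm/kg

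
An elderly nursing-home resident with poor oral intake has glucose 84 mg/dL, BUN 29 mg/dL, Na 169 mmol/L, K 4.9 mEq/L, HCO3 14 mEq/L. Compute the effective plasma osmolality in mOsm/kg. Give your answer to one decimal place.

Effective osmolality excludes urea (freely permeant across cell membranes):
2·Na + glucose/18
= 2·169 + 84/18
= 338 + 4.67
= 342.67 mOsm/kg

342.7 mOsm/kg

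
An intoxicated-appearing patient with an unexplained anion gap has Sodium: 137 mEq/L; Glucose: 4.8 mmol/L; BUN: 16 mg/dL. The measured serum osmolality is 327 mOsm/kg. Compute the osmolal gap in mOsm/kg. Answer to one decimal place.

42.5 mOsm/kg

Calculated osmolality = 2·Na + glucose + BUN/2.8
= 2·137 + 4.8 + 16/2.8
= 274 + 4.80 + 5.71
= 284.51 mOsm/kg ≈ 284.5 mOsm/kg
Osmolar gap = measured − calculated = 327 − 284.5 = 42.5 mOsm/kg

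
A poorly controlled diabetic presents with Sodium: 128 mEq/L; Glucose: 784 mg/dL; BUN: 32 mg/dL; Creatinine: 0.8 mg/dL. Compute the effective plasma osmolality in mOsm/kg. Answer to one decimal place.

Effective osmolality excludes urea (freely permeant across cell membranes):
2·Na + glucose/18
= 2·128 + 784/18
= 256 + 43.56
= 299.56 mOsm/kg

299.6 mOsm/kg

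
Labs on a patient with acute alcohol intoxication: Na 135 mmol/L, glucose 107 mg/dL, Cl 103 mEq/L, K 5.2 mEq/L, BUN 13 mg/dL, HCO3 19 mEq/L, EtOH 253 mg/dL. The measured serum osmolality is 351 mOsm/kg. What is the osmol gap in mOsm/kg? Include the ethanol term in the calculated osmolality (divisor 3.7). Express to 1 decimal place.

2.0 mOsm/kg

Calculated osmolality = 2·Na + glucose/18 + BUN/2.8 + ethanol/3.7
= 2·135 + 107/18 + 13/2.8 + 253/3.7
= 270 + 5.94 + 4.64 + 68.38
= 348.96 mOsm/kg ≈ 349.0 mOsm/kg
Osmolar gap = measured − calculated = 351 − 349.0 = 2.0 mOsm/kg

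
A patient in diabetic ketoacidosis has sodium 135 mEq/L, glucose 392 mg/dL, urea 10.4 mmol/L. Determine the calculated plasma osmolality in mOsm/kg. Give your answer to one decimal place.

Calculated osmolality = 2·Na + glucose/18 + urea
= 2·135 + 392/18 + 10.4
= 270 + 21.78 + 10.40
= 302.18 mOsm/kg

302.2 mOsm/kg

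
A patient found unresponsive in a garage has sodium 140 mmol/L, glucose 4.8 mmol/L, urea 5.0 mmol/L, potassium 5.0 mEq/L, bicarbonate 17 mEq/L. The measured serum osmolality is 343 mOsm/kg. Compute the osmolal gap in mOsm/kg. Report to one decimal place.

Calculated osmolality = 2·Na + glucose + urea
= 2·140 + 4.8 + 5
= 280 + 4.80 + 5
= 289.8 mOsm/kg ≈ 289.8 mOsm/kg
Osmolar gap = measured − calculated = 343 − 289.8 = 53.2 mOsm/kg

53.2 mOsm/kg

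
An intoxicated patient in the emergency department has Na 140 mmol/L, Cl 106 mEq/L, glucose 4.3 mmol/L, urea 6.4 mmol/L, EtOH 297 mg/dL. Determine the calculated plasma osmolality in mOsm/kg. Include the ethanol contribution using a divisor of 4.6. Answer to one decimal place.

Calculated osmolality = 2·Na + glucose + urea + ethanol/4.6
= 2·140 + 4.3 + 6.4 + 297/4.6
= 280 + 4.30 + 6.40 + 64.57
= 355.27 mOsm/kg

355.3 mOsm/kg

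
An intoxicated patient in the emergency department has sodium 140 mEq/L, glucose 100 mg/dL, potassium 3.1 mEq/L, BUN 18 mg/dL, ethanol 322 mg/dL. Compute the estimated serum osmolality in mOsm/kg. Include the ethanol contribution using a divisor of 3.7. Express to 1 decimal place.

Calculated osmolality = 2·Na + glucose/18 + BUN/2.8 + ethanol/3.7
= 2·140 + 100/18 + 18/2.8 + 322/3.7
= 280 + 5.56 + 6.43 + 87.03
= 379.02 mOsm/kg

379.0 mOsm/kg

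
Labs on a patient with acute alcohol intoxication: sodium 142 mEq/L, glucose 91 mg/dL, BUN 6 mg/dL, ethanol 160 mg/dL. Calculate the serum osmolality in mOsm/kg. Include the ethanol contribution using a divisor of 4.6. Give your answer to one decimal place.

326.0 mOsm/kg

Calculated osmolality = 2·Na + glucose/18 + BUN/2.8 + ethanol/4.6
= 2·142 + 91/18 + 6/2.8 + 160/4.6
= 284 + 5.06 + 2.14 + 34.78
= 325.98 mOsm/kg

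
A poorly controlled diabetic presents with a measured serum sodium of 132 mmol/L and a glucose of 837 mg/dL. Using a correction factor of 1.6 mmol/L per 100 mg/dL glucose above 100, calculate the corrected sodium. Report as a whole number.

Corrected Na = measured Na + 1.6 · (glucose − 100)/100
= 132 + 1.6 · (837 − 100)/100
= 132 + 11.8
= 143.8 mmol/L

144 mmol/L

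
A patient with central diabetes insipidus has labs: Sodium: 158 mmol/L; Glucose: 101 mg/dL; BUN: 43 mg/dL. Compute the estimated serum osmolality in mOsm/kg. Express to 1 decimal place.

Calculated osmolality = 2·Na + glucose/18 + BUN/2.8
= 2·158 + 101/18 + 43/2.8
= 316 + 5.61 + 15.36
= 336.97 mOsm/kg

337.0 mOsm/kg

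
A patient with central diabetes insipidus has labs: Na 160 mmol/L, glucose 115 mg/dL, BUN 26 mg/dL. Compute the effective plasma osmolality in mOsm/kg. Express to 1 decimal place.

Effective osmolality excludes urea (freely permeant across cell membranes):
2·Na + glucose/18
= 2·160 + 115/18
= 320 + 6.39
= 326.39 mOsm/kg

326.4 mOsm/kg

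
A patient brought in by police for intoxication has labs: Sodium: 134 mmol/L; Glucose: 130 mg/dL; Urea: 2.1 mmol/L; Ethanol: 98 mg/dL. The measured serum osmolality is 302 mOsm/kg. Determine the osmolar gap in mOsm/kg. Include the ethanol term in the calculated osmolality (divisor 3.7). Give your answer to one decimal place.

-1.8 mOsm/kg

Calculated osmolality = 2·Na + glucose/18 + urea + ethanol/3.7
= 2·134 + 130/18 + 2.1 + 98/3.7
= 268 + 7.22 + 2.10 + 26.49
= 303.81 mOsm/kg ≈ 303.8 mOsm/kg
Osmolar gap = measured − calculated = 302 − 303.8 = -1.8 mOsm/kg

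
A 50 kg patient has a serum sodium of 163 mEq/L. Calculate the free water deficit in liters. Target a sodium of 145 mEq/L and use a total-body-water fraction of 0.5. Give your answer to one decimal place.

TBW = 0.5 · 50 = 25 L
Free water deficit = TBW · (Na/145 − 1)
= 25 · (163/145 − 1)
= 25 · 0.1241
= 3.1 L

3.1 L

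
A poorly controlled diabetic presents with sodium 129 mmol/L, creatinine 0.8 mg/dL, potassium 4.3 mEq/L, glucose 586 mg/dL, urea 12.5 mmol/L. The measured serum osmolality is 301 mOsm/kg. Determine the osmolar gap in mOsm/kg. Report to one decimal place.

-2.1 mOsm/kg

Calculated osmolality = 2·Na + glucose/18 + urea
= 2·129 + 586/18 + 12.5
= 258 + 32.56 + 12.50
= 303.06 mOsm/kg ≈ 303.1 mOsm/kg
Osmolar gap = measured − calculated = 301 − 303.1 = -2.1 mOsm/kg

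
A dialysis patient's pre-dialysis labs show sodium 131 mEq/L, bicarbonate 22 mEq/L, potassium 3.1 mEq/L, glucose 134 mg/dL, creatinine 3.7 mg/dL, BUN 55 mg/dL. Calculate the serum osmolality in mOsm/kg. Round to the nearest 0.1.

Calculated osmolality = 2·Na + glucose/18 + BUN/2.8
= 2·131 + 134/18 + 55/2.8
= 262 + 7.44 + 19.64
= 289.08 mOsm/kg

289.1 mOsm/kg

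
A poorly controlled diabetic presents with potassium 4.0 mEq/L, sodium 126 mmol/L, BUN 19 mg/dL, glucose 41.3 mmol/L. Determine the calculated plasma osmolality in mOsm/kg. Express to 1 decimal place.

Calculated osmolality = 2·Na + glucose + BUN/2.8
= 2·126 + 41.3 + 19/2.8
= 252 + 41.30 + 6.79
= 300.09 mOsm/kg

300.1 mOsm/kg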